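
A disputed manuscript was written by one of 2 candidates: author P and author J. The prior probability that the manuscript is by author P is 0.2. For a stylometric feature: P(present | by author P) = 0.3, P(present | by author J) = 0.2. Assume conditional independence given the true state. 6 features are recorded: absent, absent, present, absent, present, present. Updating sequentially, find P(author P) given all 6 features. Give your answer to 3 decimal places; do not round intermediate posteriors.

0.361

Apply Bayes' rule sequentially, carrying P(author P) forward.
After 'absent': P(author P) = 0.7·0.2000 / (0.7·0.2000 + 0.8·0.8000) ≈ 0.1795
After 'absent': P(author P) = 0.7·0.1795 / (0.7·0.1795 + 0.8·0.8205) ≈ 0.1607
After 'present': P(author P) = 0.3·0.1607 / (0.3·0.1607 + 0.2·0.8393) ≈ 0.2231
After 'absent': P(author P) = 0.7·0.2231 / (0.7·0.2231 + 0.8·0.7769) ≈ 0.2008
After 'present': P(author P) = 0.3·0.2008 / (0.3·0.2008 + 0.2·0.7992) ≈ 0.2737
After 'present': P(author P) = 0.3·0.2737 / (0.3·0.2737 + 0.2·0.7263) ≈ 0.3611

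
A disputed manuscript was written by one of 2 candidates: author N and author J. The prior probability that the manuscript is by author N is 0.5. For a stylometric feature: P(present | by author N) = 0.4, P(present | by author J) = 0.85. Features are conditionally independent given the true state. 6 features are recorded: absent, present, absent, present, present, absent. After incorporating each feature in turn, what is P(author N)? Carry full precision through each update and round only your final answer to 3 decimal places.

After 'absent': P(author N) = 0.6·0.5000 / (0.6·0.5000 + 0.15·0.5000) ≈ 0.8000
After 'present': P(author N) = 0.4·0.8000 / (0.4·0.8000 + 0.85·0.2000) ≈ 0.6531
After 'absent': P(author N) = 0.6·0.6531 / (0.6·0.6531 + 0.15·0.3469) ≈ 0.8828
After 'present': P(author N) = 0.4·0.8828 / (0.4·0.8828 + 0.85·0.1172) ≈ 0.7799
After 'present': P(author N) = 0.4·0.7799 / (0.4·0.7799 + 0.85·0.2201) ≈ 0.6251
After 'absent': P(author N) = 0.6·0.6251 / (0.6·0.6251 + 0.15·0.3749) ≈ 0.8696

0.870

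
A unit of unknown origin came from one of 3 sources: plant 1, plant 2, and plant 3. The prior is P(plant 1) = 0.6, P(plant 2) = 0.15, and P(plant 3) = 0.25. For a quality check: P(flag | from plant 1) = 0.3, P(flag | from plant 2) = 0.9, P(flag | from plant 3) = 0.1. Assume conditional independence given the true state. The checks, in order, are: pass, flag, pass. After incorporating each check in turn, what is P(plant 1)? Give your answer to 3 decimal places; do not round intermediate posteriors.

After 'pass': normaliser = 0.7·0.6000 + 0.1·0.1500 + 0.9·0.2500; P(plant 1) ≈ 0.6364, P(plant 2) ≈ 0.0227, P(plant 3) ≈ 0.3409
After 'flag': normaliser = 0.3·0.6364 + 0.9·0.0227 + 0.1·0.3409; P(plant 1) ≈ 0.7778, P(plant 2) ≈ 0.0833, P(plant 3) ≈ 0.1389
After 'pass': normaliser = 0.7·0.7778 + 0.1·0.0833 + 0.9·0.1389; P(plant 1) ≈ 0.8033, P(plant 2) ≈ 0.0123, P(plant 3) ≈ 0.1844

0.803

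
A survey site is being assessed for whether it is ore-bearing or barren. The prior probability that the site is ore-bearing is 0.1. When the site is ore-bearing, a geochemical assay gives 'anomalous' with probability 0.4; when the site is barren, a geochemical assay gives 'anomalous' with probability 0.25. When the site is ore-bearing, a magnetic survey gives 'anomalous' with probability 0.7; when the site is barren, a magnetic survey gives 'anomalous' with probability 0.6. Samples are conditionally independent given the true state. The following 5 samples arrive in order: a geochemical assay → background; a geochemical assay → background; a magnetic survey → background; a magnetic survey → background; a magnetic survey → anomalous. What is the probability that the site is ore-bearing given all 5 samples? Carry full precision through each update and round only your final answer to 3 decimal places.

After a geochemical assay='background': P(ore) = 0.6·0.1000 / (0.6·0.1000 + 0.75·0.9000) ≈ 0.0816
After a geochemical assay='background': P(ore) = 0.6·0.0816 / (0.6·0.0816 + 0.75·0.9184) ≈ 0.0664
After a magnetic survey='background': P(ore) = 0.3·0.0664 / (0.3·0.0664 + 0.4·0.9336) ≈ 0.0506
After a magnetic survey='background': P(ore) = 0.3·0.0506 / (0.3·0.0506 + 0.4·0.9494) ≈ 0.0385
After a magnetic survey='anomalous': P(ore) = 0.7·0.0385 / (0.7·0.0385 + 0.6·0.9615) ≈ 0.0446

0.045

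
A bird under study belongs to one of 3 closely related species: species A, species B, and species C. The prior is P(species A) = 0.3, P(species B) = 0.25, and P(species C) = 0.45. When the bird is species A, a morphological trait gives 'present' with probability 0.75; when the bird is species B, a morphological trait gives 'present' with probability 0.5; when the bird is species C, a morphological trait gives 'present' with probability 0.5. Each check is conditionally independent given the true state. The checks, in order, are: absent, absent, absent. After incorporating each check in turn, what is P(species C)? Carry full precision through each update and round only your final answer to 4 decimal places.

0.6102

After 'absent': normaliser = 0.25·0.3000 + 0.5·0.2500 + 0.5·0.4500; P(species A) ≈ 0.1765, P(species B) ≈ 0.2941, P(species C) ≈ 0.5294
After 'absent': normaliser = 0.25·0.1765 + 0.5·0.2941 + 0.5·0.5294; P(species A) ≈ 0.0968, P(species B) ≈ 0.3226, P(species C) ≈ 0.5806
After 'absent': normaliser = 0.25·0.0968 + 0.5·0.3226 + 0.5·0.5806; P(species A) ≈ 0.0508, P(species B) ≈ 0.3390, P(species C) ≈ 0.6102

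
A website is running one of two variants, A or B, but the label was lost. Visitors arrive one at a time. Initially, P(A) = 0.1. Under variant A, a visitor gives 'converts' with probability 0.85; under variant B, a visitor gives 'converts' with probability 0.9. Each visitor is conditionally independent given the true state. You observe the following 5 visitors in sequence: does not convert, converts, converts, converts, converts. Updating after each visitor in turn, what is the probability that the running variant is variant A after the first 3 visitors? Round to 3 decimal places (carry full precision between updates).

Each posterior becomes the prior for the next update.
After 'does not convert': P(A) = 0.15·0.1000 / (0.15·0.1000 + 0.1·0.9000) ≈ 0.1429
After 'converts': P(A) = 0.85·0.1429 / (0.85·0.1429 + 0.9·0.8571) ≈ 0.1360
After 'converts': P(A) = 0.85·0.1360 / (0.85·0.1360 + 0.9·0.8640) ≈ 0.1294

0.129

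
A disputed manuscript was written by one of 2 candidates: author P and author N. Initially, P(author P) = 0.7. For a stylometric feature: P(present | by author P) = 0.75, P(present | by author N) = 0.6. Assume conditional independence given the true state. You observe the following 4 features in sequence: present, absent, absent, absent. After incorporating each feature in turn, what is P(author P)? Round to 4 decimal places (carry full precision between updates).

0.4159

After 'present': P(author P) = 0.75·0.7000 / (0.75·0.7000 + 0.6·0.3000) ≈ 0.7447
After 'absent': P(author P) = 0.25·0.7447 / (0.25·0.7447 + 0.4·0.2553) ≈ 0.6458
After 'absent': P(author P) = 0.25·0.6458 / (0.25·0.6458 + 0.4·0.3542) ≈ 0.5326
After 'absent': P(author P) = 0.25·0.5326 / (0.25·0.5326 + 0.4·0.4674) ≈ 0.4159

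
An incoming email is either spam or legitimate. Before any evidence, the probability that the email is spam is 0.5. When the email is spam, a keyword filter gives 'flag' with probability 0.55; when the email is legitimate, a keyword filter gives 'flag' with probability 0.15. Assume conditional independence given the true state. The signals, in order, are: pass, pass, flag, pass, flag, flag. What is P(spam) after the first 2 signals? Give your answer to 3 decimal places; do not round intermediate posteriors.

0.219

Each posterior becomes the prior for the next update.
After 'pass': P(spam) = 0.45·0.5000 / (0.45·0.5000 + 0.85·0.5000) ≈ 0.3462
After 'pass': P(spam) = 0.45·0.3462 / (0.45·0.3462 + 0.85·0.6538) ≈ 0.2189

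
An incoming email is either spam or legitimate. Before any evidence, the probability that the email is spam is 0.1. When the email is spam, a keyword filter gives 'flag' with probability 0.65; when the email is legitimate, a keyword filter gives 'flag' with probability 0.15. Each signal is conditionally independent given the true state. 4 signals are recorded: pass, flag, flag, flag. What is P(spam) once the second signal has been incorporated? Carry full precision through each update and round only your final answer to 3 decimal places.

0.165

Apply Bayes' rule sequentially, carrying P(spam) forward.
After 'pass': P(spam) = 0.35·0.1000 / (0.35·0.1000 + 0.85·0.9000) ≈ 0.0437
After 'flag': P(spam) = 0.65·0.0437 / (0.65·0.0437 + 0.15·0.9563) ≈ 0.1655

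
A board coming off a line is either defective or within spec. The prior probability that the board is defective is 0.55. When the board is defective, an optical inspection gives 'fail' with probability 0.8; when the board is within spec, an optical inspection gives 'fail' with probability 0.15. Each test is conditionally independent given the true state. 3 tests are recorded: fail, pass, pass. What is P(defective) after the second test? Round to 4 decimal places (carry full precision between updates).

After 'fail': P(defective) = 0.8·0.5500 / (0.8·0.5500 + 0.15·0.4500) ≈ 0.8670
After 'pass': P(defective) = 0.2·0.8670 / (0.2·0.8670 + 0.85·0.1330) ≈ 0.6053

0.6053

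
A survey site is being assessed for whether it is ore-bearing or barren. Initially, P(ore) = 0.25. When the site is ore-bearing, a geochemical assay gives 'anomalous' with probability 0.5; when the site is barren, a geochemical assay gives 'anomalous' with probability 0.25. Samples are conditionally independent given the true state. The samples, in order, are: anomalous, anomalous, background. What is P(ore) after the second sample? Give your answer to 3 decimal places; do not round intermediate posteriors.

After 'anomalous': P(ore) = 0.5·0.2500 / (0.5·0.2500 + 0.25·0.7500) ≈ 0.4000
After 'anomalous': P(ore) = 0.5·0.4000 / (0.5·0.4000 + 0.25·0.6000) ≈ 0.5714

0.571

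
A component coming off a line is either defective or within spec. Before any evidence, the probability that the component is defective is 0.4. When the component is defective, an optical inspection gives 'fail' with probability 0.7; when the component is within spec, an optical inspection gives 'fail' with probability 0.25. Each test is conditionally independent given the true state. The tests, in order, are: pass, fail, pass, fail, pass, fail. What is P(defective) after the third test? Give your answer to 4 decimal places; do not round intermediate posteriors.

After 'pass': P(defective) = 0.3·0.4000 / (0.3·0.4000 + 0.75·0.6000) ≈ 0.2105
After 'fail': P(defective) = 0.7·0.2105 / (0.7·0.2105 + 0.25·0.7895) ≈ 0.4275
After 'pass': P(defective) = 0.3·0.4275 / (0.3·0.4275 + 0.75·0.5725) ≈ 0.2300

0.2300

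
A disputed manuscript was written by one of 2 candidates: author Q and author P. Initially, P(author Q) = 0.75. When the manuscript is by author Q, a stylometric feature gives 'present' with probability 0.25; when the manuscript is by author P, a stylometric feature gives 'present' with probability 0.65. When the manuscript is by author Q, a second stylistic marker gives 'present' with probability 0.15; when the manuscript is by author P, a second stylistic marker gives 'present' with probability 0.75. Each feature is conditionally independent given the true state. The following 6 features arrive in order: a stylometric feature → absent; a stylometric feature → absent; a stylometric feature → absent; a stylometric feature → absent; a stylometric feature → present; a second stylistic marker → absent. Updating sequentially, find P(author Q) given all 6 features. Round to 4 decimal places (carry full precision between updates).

After a stylometric feature='absent': P(author Q) = 0.75·0.7500 / (0.75·0.7500 + 0.35·0.2500) ≈ 0.8654
After a stylometric feature='absent': P(author Q) = 0.75·0.8654 / (0.75·0.8654 + 0.35·0.1346) ≈ 0.9323
After a stylometric feature='absent': P(author Q) = 0.75·0.9323 / (0.75·0.9323 + 0.35·0.0677) ≈ 0.9672
After a stylometric feature='absent': P(author Q) = 0.75·0.9672 / (0.75·0.9672 + 0.35·0.0328) ≈ 0.9844
After a stylometric feature='present': P(author Q) = 0.25·0.9844 / (0.25·0.9844 + 0.65·0.0156) ≈ 0.9605
After a second stylistic marker='absent': P(author Q) = 0.85·0.9605 / (0.85·0.9605 + 0.25·0.0395) ≈ 0.9881

0.9881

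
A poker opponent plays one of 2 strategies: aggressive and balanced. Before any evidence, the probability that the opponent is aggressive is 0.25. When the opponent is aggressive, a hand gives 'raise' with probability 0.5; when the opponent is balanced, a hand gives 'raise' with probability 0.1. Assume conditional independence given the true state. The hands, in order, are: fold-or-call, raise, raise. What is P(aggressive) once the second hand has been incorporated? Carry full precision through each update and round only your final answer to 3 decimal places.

0.481

After 'fold-or-call': P(aggressive) = 0.5·0.2500 / (0.5·0.2500 + 0.9·0.7500) ≈ 0.1562
After 'raise': P(aggressive) = 0.5·0.1562 / (0.5·0.1562 + 0.1·0.8438) ≈ 0.4808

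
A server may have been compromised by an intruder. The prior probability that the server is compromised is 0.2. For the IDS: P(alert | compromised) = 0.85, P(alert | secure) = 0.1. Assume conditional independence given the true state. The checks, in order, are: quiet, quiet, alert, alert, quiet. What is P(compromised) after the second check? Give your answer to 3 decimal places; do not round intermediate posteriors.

Each posterior becomes the prior for the next update.
After 'quiet': P(compromised) = 0.15·0.2000 / (0.15·0.2000 + 0.9·0.8000) ≈ 0.0400
After 'quiet': P(compromised) = 0.15·0.0400 / (0.15·0.0400 + 0.9·0.9600) ≈ 0.0069

0.007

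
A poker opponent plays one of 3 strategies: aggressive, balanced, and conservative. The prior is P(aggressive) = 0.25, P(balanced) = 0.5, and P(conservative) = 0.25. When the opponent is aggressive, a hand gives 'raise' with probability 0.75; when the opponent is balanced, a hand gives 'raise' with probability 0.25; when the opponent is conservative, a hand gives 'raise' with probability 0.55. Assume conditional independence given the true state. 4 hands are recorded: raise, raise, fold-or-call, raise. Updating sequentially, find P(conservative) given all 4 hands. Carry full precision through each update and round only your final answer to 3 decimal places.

0.367

After 'raise': normaliser = 0.75·0.2500 + 0.25·0.5000 + 0.55·0.2500; P(aggressive) ≈ 0.4167, P(balanced) ≈ 0.2778, P(conservative) ≈ 0.3056
After 'raise': normaliser = 0.75·0.4167 + 0.25·0.2778 + 0.55·0.3056; P(aggressive) ≈ 0.5682, P(balanced) ≈ 0.1263, P(conservative) ≈ 0.3056
After 'fold-or-call': normaliser = 0.25·0.5682 + 0.75·0.1263 + 0.45·0.3056; P(aggressive) ≈ 0.3796, P(balanced) ≈ 0.2530, P(conservative) ≈ 0.3674
After 'raise': normaliser = 0.75·0.3796 + 0.25·0.2530 + 0.55·0.3674; P(aggressive) ≈ 0.5176, P(balanced) ≈ 0.1150, P(conservative) ≈ 0.3674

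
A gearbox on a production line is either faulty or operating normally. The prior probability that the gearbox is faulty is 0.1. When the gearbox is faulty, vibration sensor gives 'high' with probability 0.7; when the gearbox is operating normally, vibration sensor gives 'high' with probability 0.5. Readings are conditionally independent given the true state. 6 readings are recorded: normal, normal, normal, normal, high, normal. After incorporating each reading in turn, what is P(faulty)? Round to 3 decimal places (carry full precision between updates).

0.012

After 'normal': P(faulty) = 0.3·0.1000 / (0.3·0.1000 + 0.5·0.9000) ≈ 0.0625
After 'normal': P(faulty) = 0.3·0.0625 / (0.3·0.0625 + 0.5·0.9375) ≈ 0.0385
After 'normal': P(faulty) = 0.3·0.0385 / (0.3·0.0385 + 0.5·0.9615) ≈ 0.0234
After 'normal': P(faulty) = 0.3·0.0234 / (0.3·0.0234 + 0.5·0.9766) ≈ 0.0142
After 'high': P(faulty) = 0.7·0.0142 / (0.7·0.0142 + 0.5·0.9858) ≈ 0.0198
After 'normal': P(faulty) = 0.3·0.0198 / (0.3·0.0198 + 0.5·0.9802) ≈ 0.0120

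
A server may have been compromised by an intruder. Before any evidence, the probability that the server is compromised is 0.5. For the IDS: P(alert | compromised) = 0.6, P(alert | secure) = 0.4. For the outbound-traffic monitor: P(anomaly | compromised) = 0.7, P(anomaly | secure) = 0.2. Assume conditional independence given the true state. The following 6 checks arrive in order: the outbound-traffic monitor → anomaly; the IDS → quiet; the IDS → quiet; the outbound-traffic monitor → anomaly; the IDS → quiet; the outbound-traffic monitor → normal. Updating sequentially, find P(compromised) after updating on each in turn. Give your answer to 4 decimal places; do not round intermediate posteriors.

0.5765

After the outbound-traffic monitor='anomaly': P(compromised) = 0.7·0.5000 / (0.7·0.5000 + 0.2·0.5000) ≈ 0.7778
After the IDS='quiet': P(compromised) = 0.4·0.7778 / (0.4·0.7778 + 0.6·0.2222) ≈ 0.7000
After the IDS='quiet': P(compromised) = 0.4·0.7000 / (0.4·0.7000 + 0.6·0.3000) ≈ 0.6087
After the outbound-traffic monitor='anomaly': P(compromised) = 0.7·0.6087 / (0.7·0.6087 + 0.2·0.3913) ≈ 0.8448
After the IDS='quiet': P(compromised) = 0.4·0.8448 / (0.4·0.8448 + 0.6·0.1552) ≈ 0.7840
After the outbound-traffic monitor='normal': P(compromised) = 0.3·0.7840 / (0.3·0.7840 + 0.8·0.2160) ≈ 0.5765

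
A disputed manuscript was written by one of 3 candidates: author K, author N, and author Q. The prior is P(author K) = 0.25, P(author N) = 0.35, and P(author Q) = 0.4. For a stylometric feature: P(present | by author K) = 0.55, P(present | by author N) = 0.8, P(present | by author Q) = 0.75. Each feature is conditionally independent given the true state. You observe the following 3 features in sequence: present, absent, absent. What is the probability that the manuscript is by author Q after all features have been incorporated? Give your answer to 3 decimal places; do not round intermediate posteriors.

0.324

After 'present': normaliser = 0.55·0.2500 + 0.8·0.3500 + 0.75·0.4000; P(author K) ≈ 0.1916, P(author N) ≈ 0.3902, P(author Q) ≈ 0.4181
After 'absent': normaliser = 0.45·0.1916 + 0.2·0.3902 + 0.25·0.4181; P(author K) ≈ 0.3208, P(author N) ≈ 0.2903, P(author Q) ≈ 0.3889
After 'absent': normaliser = 0.45·0.3208 + 0.2·0.2903 + 0.25·0.3889; P(author K) ≈ 0.4818, P(author N) ≈ 0.1938, P(author Q) ≈ 0.3244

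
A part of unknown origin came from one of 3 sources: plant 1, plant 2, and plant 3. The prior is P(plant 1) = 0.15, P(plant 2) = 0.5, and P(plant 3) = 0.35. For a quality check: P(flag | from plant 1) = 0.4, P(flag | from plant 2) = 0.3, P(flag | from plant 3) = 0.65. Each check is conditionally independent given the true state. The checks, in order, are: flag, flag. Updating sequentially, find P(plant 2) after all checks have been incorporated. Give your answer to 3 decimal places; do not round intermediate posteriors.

0.207

After 'flag': normaliser = 0.4·0.1500 + 0.3·0.5000 + 0.65·0.3500; P(plant 1) ≈ 0.1371, P(plant 2) ≈ 0.3429, P(plant 3) ≈ 0.5200
After 'flag': normaliser = 0.4·0.1371 + 0.3·0.3429 + 0.65·0.5200; P(plant 1) ≈ 0.1107, P(plant 2) ≈ 0.2075, P(plant 3) ≈ 0.6818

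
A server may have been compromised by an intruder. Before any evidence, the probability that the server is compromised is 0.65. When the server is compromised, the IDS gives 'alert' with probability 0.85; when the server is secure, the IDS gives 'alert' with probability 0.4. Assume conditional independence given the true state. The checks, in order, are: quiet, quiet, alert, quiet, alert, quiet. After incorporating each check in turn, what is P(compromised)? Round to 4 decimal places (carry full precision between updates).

0.0317

Each posterior becomes the prior for the next update.
After 'quiet': P(compromised) = 0.15·0.6500 / (0.15·0.6500 + 0.6·0.3500) ≈ 0.3171
After 'quiet': P(compromised) = 0.15·0.3171 / (0.15·0.3171 + 0.6·0.6829) ≈ 0.1040
After 'alert': P(compromised) = 0.85·0.1040 / (0.85·0.1040 + 0.4·0.8960) ≈ 0.1979
After 'quiet': P(compromised) = 0.15·0.1979 / (0.15·0.1979 + 0.6·0.8021) ≈ 0.0581
After 'alert': P(compromised) = 0.85·0.0581 / (0.85·0.0581 + 0.4·0.9419) ≈ 0.1159
After 'quiet': P(compromised) = 0.15·0.1159 / (0.15·0.1159 + 0.6·0.8841) ≈ 0.0317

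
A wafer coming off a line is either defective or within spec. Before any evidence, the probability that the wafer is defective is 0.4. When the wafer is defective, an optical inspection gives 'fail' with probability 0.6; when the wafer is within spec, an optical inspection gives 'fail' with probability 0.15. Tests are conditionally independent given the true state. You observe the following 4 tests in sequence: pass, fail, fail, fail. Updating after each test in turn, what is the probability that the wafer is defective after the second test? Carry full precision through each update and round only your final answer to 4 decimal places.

Apply Bayes' rule sequentially, carrying P(defective) forward.
After 'pass': P(defective) = 0.4·0.4000 / (0.4·0.4000 + 0.85·0.6000) ≈ 0.2388
After 'fail': P(defective) = 0.6·0.2388 / (0.6·0.2388 + 0.15·0.7612) ≈ 0.5565

0.5565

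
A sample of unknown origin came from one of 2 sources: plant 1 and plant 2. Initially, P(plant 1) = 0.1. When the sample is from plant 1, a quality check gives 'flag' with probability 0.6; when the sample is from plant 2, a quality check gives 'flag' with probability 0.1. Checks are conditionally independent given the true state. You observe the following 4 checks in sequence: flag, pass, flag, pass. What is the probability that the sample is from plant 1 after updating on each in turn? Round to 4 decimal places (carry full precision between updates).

0.4414

After 'flag': P(plant 1) = 0.6·0.1000 / (0.6·0.1000 + 0.1·0.9000) ≈ 0.4000
After 'pass': P(plant 1) = 0.4·0.4000 / (0.4·0.4000 + 0.9·0.6000) ≈ 0.2286
After 'flag': P(plant 1) = 0.6·0.2286 / (0.6·0.2286 + 0.1·0.7714) ≈ 0.6400
After 'pass': P(plant 1) = 0.4·0.6400 / (0.4·0.6400 + 0.9·0.3600) ≈ 0.4414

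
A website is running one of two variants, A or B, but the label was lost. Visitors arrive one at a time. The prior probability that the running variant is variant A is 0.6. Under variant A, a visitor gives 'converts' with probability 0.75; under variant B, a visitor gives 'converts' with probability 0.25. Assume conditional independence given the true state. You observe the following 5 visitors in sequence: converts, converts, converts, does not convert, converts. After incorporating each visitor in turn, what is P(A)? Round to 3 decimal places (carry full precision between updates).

0.976

After 'converts': P(A) = 0.75·0.6000 / (0.75·0.6000 + 0.25·0.4000) ≈ 0.8182
After 'converts': P(A) = 0.75·0.8182 / (0.75·0.8182 + 0.25·0.1818) ≈ 0.9310
After 'converts': P(A) = 0.75·0.9310 / (0.75·0.9310 + 0.25·0.0690) ≈ 0.9759
After 'does not convert': P(A) = 0.25·0.9759 / (0.25·0.9759 + 0.75·0.0241) ≈ 0.9310
After 'converts': P(A) = 0.75·0.9310 / (0.75·0.9310 + 0.25·0.0690) ≈ 0.9759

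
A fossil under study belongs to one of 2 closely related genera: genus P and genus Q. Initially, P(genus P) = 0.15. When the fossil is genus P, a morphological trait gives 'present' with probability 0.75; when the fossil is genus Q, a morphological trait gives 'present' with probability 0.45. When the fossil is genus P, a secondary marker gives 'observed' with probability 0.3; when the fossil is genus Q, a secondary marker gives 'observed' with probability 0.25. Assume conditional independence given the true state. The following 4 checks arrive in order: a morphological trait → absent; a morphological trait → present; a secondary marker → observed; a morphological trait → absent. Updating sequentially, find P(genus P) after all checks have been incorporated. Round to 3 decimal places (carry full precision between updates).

0.068

After a morphological trait='absent': P(genus P) = 0.25·0.1500 / (0.25·0.1500 + 0.55·0.8500) ≈ 0.0743
After a morphological trait='present': P(genus P) = 0.75·0.0743 / (0.75·0.0743 + 0.45·0.9257) ≈ 0.1179
After a secondary marker='observed': P(genus P) = 0.3·0.1179 / (0.3·0.1179 + 0.25·0.8821) ≈ 0.1382
After a morphological trait='absent': P(genus P) = 0.25·0.1382 / (0.25·0.1382 + 0.55·0.8618) ≈ 0.0680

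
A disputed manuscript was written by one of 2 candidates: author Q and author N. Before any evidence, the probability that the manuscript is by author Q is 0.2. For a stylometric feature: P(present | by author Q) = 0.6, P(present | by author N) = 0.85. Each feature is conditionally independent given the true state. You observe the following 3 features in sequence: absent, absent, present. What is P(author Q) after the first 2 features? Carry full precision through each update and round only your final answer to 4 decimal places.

0.6400

After 'absent': P(author Q) = 0.4·0.2000 / (0.4·0.2000 + 0.15·0.8000) ≈ 0.4000
After 'absent': P(author Q) = 0.4·0.4000 / (0.4·0.4000 + 0.15·0.6000) ≈ 0.6400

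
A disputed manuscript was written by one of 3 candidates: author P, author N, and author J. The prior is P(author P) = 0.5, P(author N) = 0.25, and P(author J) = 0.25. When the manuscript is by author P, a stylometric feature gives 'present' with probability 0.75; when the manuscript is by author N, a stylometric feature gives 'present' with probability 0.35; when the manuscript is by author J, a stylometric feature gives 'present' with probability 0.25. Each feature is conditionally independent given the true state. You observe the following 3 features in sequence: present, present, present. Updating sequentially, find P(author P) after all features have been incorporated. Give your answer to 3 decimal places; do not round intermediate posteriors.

After 'present': normaliser = 0.75·0.5000 + 0.35·0.2500 + 0.25·0.2500; P(author P) ≈ 0.7143, P(author N) ≈ 0.1667, P(author J) ≈ 0.1190
After 'present': normaliser = 0.75·0.7143 + 0.35·0.1667 + 0.25·0.1190; P(author P) ≈ 0.8588, P(author N) ≈ 0.0935, P(author J) ≈ 0.0477
After 'present': normaliser = 0.75·0.8588 + 0.35·0.0935 + 0.25·0.0477; P(author P) ≈ 0.9352, P(author N) ≈ 0.0475, P(author J) ≈ 0.0173

0.935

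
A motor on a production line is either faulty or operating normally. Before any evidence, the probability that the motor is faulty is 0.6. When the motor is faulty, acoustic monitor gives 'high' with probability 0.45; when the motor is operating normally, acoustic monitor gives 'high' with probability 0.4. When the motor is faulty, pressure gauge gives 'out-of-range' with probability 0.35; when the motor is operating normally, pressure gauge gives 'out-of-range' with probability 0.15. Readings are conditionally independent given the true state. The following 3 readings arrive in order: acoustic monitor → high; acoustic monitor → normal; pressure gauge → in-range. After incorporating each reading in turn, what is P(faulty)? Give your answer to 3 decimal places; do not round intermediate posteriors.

After acoustic monitor='high': P(faulty) = 0.45·0.6000 / (0.45·0.6000 + 0.4·0.4000) ≈ 0.6279
After acoustic monitor='normal': P(faulty) = 0.55·0.6279 / (0.55·0.6279 + 0.6·0.3721) ≈ 0.6074
After pressure gauge='in-range': P(faulty) = 0.65·0.6074 / (0.65·0.6074 + 0.85·0.3926) ≈ 0.5419

0.542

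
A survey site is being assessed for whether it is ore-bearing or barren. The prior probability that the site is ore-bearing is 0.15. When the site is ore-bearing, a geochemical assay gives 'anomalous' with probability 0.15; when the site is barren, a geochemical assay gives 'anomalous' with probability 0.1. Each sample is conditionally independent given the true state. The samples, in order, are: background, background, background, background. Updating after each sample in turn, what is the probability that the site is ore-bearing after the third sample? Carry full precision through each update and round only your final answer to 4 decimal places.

After 'background': P(ore) = 0.85·0.1500 / (0.85·0.1500 + 0.9·0.8500) ≈ 0.1429
After 'background': P(ore) = 0.85·0.1429 / (0.85·0.1429 + 0.9·0.8571) ≈ 0.1360
After 'background': P(ore) = 0.85·0.1360 / (0.85·0.1360 + 0.9·0.8640) ≈ 0.1294

0.1294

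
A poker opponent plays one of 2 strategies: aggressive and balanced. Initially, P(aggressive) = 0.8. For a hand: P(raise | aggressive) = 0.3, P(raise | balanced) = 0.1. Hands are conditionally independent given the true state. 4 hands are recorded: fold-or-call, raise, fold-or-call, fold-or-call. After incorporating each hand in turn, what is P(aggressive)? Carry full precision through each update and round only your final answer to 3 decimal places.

0.850

After 'fold-or-call': P(aggressive) = 0.7·0.8000 / (0.7·0.8000 + 0.9·0.2000) ≈ 0.7568
After 'raise': P(aggressive) = 0.3·0.7568 / (0.3·0.7568 + 0.1·0.2432) ≈ 0.9032
After 'fold-or-call': P(aggressive) = 0.7·0.9032 / (0.7·0.9032 + 0.9·0.0968) ≈ 0.8789
After 'fold-or-call': P(aggressive) = 0.7·0.8789 / (0.7·0.8789 + 0.9·0.1211) ≈ 0.8495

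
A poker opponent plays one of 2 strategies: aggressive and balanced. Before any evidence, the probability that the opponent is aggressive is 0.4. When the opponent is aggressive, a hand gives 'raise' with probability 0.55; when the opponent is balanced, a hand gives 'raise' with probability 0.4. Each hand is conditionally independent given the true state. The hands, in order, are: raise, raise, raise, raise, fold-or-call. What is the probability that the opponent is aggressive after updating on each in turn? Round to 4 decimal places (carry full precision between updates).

After 'raise': P(aggressive) = 0.55·0.4000 / (0.55·0.4000 + 0.4·0.6000) ≈ 0.4783
After 'raise': P(aggressive) = 0.55·0.4783 / (0.55·0.4783 + 0.4·0.5217) ≈ 0.5576
After 'raise': P(aggressive) = 0.55·0.5576 / (0.55·0.5576 + 0.4·0.4424) ≈ 0.6341
After 'raise': P(aggressive) = 0.55·0.6341 / (0.55·0.6341 + 0.4·0.3659) ≈ 0.7044
After 'fold-or-call': P(aggressive) = 0.45·0.7044 / (0.45·0.7044 + 0.6·0.2956) ≈ 0.6412

0.6412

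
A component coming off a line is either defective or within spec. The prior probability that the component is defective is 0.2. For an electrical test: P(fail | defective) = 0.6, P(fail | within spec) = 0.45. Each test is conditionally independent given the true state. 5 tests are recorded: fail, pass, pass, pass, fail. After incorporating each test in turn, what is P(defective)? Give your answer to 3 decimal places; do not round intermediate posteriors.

After 'fail': P(defective) = 0.6·0.2000 / (0.6·0.2000 + 0.45·0.8000) ≈ 0.2500
After 'pass': P(defective) = 0.4·0.2500 / (0.4·0.2500 + 0.55·0.7500) ≈ 0.1951
After 'pass': P(defective) = 0.4·0.1951 / (0.4·0.1951 + 0.55·0.8049) ≈ 0.1499
After 'pass': P(defective) = 0.4·0.1499 / (0.4·0.1499 + 0.55·0.8501) ≈ 0.1137
After 'fail': P(defective) = 0.6·0.1137 / (0.6·0.1137 + 0.45·0.8863) ≈ 0.1460

0.146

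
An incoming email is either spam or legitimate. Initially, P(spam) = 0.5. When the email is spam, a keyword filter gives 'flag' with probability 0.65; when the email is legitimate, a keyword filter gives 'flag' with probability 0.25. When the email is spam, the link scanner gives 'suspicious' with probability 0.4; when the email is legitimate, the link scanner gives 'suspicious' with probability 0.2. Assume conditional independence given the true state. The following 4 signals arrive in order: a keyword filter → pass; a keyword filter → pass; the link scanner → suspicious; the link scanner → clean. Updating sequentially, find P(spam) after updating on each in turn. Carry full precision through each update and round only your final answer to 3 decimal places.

After a keyword filter='pass': P(spam) = 0.35·0.5000 / (0.35·0.5000 + 0.75·0.5000) ≈ 0.3182
After a keyword filter='pass': P(spam) = 0.35·0.3182 / (0.35·0.3182 + 0.75·0.6818) ≈ 0.1788
After the link scanner='suspicious': P(spam) = 0.4·0.1788 / (0.4·0.1788 + 0.2·0.8212) ≈ 0.3034
After the link scanner='clean': P(spam) = 0.6·0.3034 / (0.6·0.3034 + 0.8·0.6966) ≈ 0.2462

0.246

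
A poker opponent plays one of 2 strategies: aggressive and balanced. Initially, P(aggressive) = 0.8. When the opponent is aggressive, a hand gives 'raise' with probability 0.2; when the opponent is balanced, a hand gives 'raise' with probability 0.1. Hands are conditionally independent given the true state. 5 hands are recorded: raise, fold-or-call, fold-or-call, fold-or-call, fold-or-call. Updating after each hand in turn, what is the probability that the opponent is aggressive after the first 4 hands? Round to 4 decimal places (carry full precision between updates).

0.8489

After 'raise': P(aggressive) = 0.2·0.8000 / (0.2·0.8000 + 0.1·0.2000) ≈ 0.8889
After 'fold-or-call': P(aggressive) = 0.8·0.8889 / (0.8·0.8889 + 0.9·0.1111) ≈ 0.8767
After 'fold-or-call': P(aggressive) = 0.8·0.8767 / (0.8·0.8767 + 0.9·0.1233) ≈ 0.8634
After 'fold-or-call': P(aggressive) = 0.8·0.8634 / (0.8·0.8634 + 0.9·0.1366) ≈ 0.8489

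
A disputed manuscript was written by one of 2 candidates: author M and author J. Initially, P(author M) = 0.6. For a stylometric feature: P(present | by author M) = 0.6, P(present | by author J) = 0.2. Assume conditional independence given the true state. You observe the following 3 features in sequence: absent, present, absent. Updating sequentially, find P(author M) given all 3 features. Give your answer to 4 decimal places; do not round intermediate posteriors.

0.5294

After 'absent': P(author M) = 0.4·0.6000 / (0.4·0.6000 + 0.8·0.4000) ≈ 0.4286
After 'present': P(author M) = 0.6·0.4286 / (0.6·0.4286 + 0.2·0.5714) ≈ 0.6923
After 'absent': P(author M) = 0.4·0.6923 / (0.4·0.6923 + 0.8·0.3077) ≈ 0.5294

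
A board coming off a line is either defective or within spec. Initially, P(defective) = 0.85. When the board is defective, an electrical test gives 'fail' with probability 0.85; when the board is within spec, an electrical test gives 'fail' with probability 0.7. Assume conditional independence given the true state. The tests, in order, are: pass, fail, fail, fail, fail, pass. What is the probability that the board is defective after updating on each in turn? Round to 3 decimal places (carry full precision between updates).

0.755

Each posterior becomes the prior for the next update.
After 'pass': P(defective) = 0.15·0.8500 / (0.15·0.8500 + 0.3·0.1500) ≈ 0.7391
After 'fail': P(defective) = 0.85·0.7391 / (0.85·0.7391 + 0.7·0.2609) ≈ 0.7748
After 'fail': P(defective) = 0.85·0.7748 / (0.85·0.7748 + 0.7·0.2252) ≈ 0.8069
After 'fail': P(defective) = 0.85·0.8069 / (0.85·0.8069 + 0.7·0.1931) ≈ 0.8353
After 'fail': P(defective) = 0.85·0.8353 / (0.85·0.8353 + 0.7·0.1647) ≈ 0.8603
After 'pass': P(defective) = 0.15·0.8603 / (0.15·0.8603 + 0.3·0.1397) ≈ 0.7549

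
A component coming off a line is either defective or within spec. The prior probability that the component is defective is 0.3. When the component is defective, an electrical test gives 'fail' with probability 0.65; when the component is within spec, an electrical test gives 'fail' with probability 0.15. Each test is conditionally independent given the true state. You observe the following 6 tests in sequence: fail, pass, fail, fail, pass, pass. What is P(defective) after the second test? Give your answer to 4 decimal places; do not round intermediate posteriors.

After 'fail': P(defective) = 0.65·0.3000 / (0.65·0.3000 + 0.15·0.7000) ≈ 0.6500
After 'pass': P(defective) = 0.35·0.6500 / (0.35·0.6500 + 0.85·0.3500) ≈ 0.4333

0.4333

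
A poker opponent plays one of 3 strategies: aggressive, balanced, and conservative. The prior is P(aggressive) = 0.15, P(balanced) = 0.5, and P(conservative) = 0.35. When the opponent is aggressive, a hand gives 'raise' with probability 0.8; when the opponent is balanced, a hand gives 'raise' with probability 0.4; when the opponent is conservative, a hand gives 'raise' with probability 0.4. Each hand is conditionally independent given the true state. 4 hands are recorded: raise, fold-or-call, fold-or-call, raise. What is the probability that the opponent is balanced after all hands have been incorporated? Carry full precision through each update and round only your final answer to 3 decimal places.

0.545

Each posterior becomes the prior for the next update.
After 'raise': normaliser = 0.8·0.1500 + 0.4·0.5000 + 0.4·0.3500; P(aggressive) ≈ 0.2609, P(balanced) ≈ 0.4348, P(conservative) ≈ 0.3043
After 'fold-or-call': normaliser = 0.2·0.2609 + 0.6·0.4348 + 0.6·0.3043; P(aggressive) ≈ 0.1053, P(balanced) ≈ 0.5263, P(conservative) ≈ 0.3684
After 'fold-or-call': normaliser = 0.2·0.1053 + 0.6·0.5263 + 0.6·0.3684; P(aggressive) ≈ 0.0377, P(balanced) ≈ 0.5660, P(conservative) ≈ 0.3962
After 'raise': normaliser = 0.8·0.0377 + 0.4·0.5660 + 0.4·0.3962; P(aggressive) ≈ 0.0727, P(balanced) ≈ 0.5455, P(conservative) ≈ 0.3818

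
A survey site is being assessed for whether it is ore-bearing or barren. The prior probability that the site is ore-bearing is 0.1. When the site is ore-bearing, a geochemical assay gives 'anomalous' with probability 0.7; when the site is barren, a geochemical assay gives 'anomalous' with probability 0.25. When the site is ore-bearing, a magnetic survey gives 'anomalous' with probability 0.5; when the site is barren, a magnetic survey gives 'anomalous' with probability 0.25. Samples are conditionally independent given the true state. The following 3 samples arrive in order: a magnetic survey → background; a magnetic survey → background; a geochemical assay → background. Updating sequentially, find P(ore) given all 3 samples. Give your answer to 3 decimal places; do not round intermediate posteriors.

After a magnetic survey='background': P(ore) = 0.5·0.1000 / (0.5·0.1000 + 0.75·0.9000) ≈ 0.0690
After a magnetic survey='background': P(ore) = 0.5·0.0690 / (0.5·0.0690 + 0.75·0.9310) ≈ 0.0471
After a geochemical assay='background': P(ore) = 0.3·0.0471 / (0.3·0.0471 + 0.75·0.9529) ≈ 0.0194

0.019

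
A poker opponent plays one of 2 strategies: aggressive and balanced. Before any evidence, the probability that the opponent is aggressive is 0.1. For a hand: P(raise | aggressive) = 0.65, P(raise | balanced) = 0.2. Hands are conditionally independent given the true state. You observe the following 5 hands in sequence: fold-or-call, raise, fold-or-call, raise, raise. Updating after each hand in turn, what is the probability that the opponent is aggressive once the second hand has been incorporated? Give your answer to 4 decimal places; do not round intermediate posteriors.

0.1364

After 'fold-or-call': P(aggressive) = 0.35·0.1000 / (0.35·0.1000 + 0.8·0.9000) ≈ 0.0464
After 'raise': P(aggressive) = 0.65·0.0464 / (0.65·0.0464 + 0.2·0.9536) ≈ 0.1364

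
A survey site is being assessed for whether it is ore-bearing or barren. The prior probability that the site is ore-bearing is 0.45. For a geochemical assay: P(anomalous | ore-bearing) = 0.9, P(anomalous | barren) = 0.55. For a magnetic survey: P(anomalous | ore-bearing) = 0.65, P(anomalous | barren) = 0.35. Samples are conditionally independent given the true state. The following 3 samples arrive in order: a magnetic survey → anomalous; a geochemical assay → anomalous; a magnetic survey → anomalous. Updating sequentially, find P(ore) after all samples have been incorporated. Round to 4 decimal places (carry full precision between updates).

0.8220

After a magnetic survey='anomalous': P(ore) = 0.65·0.4500 / (0.65·0.4500 + 0.35·0.5500) ≈ 0.6031
After a geochemical assay='anomalous': P(ore) = 0.9·0.6031 / (0.9·0.6031 + 0.55·0.3969) ≈ 0.7132
After a magnetic survey='anomalous': P(ore) = 0.65·0.7132 / (0.65·0.7132 + 0.35·0.2868) ≈ 0.8220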